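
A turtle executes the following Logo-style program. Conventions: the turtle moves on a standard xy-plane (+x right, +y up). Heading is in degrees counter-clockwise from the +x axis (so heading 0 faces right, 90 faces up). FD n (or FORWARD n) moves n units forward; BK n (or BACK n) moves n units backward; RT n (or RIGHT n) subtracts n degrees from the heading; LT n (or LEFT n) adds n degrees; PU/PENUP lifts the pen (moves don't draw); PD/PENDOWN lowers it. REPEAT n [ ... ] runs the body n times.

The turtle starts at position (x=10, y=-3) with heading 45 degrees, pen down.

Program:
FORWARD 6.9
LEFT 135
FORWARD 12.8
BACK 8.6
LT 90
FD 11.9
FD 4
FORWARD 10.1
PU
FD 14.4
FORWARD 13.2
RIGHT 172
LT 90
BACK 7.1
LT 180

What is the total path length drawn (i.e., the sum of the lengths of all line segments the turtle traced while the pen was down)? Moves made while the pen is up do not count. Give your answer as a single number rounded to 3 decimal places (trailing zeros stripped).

Executing turtle program step by step:
Start: pos=(10,-3), heading=45, pen down
FD 6.9: (10,-3) -> (14.879,1.879) [heading=45, draw]
LT 135: heading 45 -> 180
FD 12.8: (14.879,1.879) -> (2.079,1.879) [heading=180, draw]
BK 8.6: (2.079,1.879) -> (10.679,1.879) [heading=180, draw]
LT 90: heading 180 -> 270
FD 11.9: (10.679,1.879) -> (10.679,-10.021) [heading=270, draw]
FD 4: (10.679,-10.021) -> (10.679,-14.021) [heading=270, draw]
FD 10.1: (10.679,-14.021) -> (10.679,-24.121) [heading=270, draw]
PU: pen up
FD 14.4: (10.679,-24.121) -> (10.679,-38.521) [heading=270, move]
FD 13.2: (10.679,-38.521) -> (10.679,-51.721) [heading=270, move]
RT 172: heading 270 -> 98
LT 90: heading 98 -> 188
BK 7.1: (10.679,-51.721) -> (17.71,-50.733) [heading=188, move]
LT 180: heading 188 -> 8
Final: pos=(17.71,-50.733), heading=8, 6 segment(s) drawn

Segment lengths:
  seg 1: (10,-3) -> (14.879,1.879), length = 6.9
  seg 2: (14.879,1.879) -> (2.079,1.879), length = 12.8
  seg 3: (2.079,1.879) -> (10.679,1.879), length = 8.6
  seg 4: (10.679,1.879) -> (10.679,-10.021), length = 11.9
  seg 5: (10.679,-10.021) -> (10.679,-14.021), length = 4
  seg 6: (10.679,-14.021) -> (10.679,-24.121), length = 10.1
Total = 54.3

Answer: 54.3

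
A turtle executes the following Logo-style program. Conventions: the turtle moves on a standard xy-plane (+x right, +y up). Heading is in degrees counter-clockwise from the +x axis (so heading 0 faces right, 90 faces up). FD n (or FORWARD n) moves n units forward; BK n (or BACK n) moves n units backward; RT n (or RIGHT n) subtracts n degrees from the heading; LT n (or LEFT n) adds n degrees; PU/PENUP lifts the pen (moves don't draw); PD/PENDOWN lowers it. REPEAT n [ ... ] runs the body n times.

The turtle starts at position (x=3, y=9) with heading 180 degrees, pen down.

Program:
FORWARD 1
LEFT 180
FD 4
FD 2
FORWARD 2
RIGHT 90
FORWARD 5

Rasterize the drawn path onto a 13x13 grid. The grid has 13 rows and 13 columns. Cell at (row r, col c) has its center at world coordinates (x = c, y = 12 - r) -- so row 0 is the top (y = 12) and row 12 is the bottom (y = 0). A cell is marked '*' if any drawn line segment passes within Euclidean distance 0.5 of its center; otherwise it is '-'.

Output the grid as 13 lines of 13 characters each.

Answer: -------------
-------------
-------------
--*********--
----------*--
----------*--
----------*--
----------*--
----------*--
-------------
-------------
-------------
-------------

Derivation:
Segment 0: (3,9) -> (2,9)
Segment 1: (2,9) -> (6,9)
Segment 2: (6,9) -> (8,9)
Segment 3: (8,9) -> (10,9)
Segment 4: (10,9) -> (10,4)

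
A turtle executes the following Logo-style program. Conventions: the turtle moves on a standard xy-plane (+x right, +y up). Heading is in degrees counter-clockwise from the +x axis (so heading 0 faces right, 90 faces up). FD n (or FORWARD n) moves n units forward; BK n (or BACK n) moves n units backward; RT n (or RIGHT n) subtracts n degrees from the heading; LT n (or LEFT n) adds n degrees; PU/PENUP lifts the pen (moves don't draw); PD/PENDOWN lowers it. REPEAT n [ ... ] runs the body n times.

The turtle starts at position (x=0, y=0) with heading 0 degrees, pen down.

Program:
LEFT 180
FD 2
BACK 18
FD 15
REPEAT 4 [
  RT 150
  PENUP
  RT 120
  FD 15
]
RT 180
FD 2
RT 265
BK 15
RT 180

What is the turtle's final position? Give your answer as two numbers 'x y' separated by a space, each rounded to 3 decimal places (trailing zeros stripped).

Answer: 4.307 -14.943

Derivation:
Executing turtle program step by step:
Start: pos=(0,0), heading=0, pen down
LT 180: heading 0 -> 180
FD 2: (0,0) -> (-2,0) [heading=180, draw]
BK 18: (-2,0) -> (16,0) [heading=180, draw]
FD 15: (16,0) -> (1,0) [heading=180, draw]
REPEAT 4 [
  -- iteration 1/4 --
  RT 150: heading 180 -> 30
  PU: pen up
  RT 120: heading 30 -> 270
  FD 15: (1,0) -> (1,-15) [heading=270, move]
  -- iteration 2/4 --
  RT 150: heading 270 -> 120
  PU: pen up
  RT 120: heading 120 -> 0
  FD 15: (1,-15) -> (16,-15) [heading=0, move]
  -- iteration 3/4 --
  RT 150: heading 0 -> 210
  PU: pen up
  RT 120: heading 210 -> 90
  FD 15: (16,-15) -> (16,0) [heading=90, move]
  -- iteration 4/4 --
  RT 150: heading 90 -> 300
  PU: pen up
  RT 120: heading 300 -> 180
  FD 15: (16,0) -> (1,0) [heading=180, move]
]
RT 180: heading 180 -> 0
FD 2: (1,0) -> (3,0) [heading=0, move]
RT 265: heading 0 -> 95
BK 15: (3,0) -> (4.307,-14.943) [heading=95, move]
RT 180: heading 95 -> 275
Final: pos=(4.307,-14.943), heading=275, 3 segment(s) drawn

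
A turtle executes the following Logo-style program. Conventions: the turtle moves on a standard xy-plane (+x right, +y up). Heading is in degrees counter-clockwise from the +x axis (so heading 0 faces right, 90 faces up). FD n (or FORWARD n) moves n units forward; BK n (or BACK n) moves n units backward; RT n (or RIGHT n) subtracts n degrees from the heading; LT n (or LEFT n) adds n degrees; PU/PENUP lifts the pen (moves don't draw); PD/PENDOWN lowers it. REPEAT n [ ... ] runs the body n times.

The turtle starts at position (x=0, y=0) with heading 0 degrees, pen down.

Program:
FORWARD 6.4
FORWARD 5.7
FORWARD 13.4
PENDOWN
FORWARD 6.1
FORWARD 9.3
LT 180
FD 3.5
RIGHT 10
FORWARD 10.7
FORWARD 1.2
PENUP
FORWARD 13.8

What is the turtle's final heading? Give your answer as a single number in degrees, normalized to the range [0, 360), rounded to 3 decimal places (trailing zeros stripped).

Answer: 170

Derivation:
Executing turtle program step by step:
Start: pos=(0,0), heading=0, pen down
FD 6.4: (0,0) -> (6.4,0) [heading=0, draw]
FD 5.7: (6.4,0) -> (12.1,0) [heading=0, draw]
FD 13.4: (12.1,0) -> (25.5,0) [heading=0, draw]
PD: pen down
FD 6.1: (25.5,0) -> (31.6,0) [heading=0, draw]
FD 9.3: (31.6,0) -> (40.9,0) [heading=0, draw]
LT 180: heading 0 -> 180
FD 3.5: (40.9,0) -> (37.4,0) [heading=180, draw]
RT 10: heading 180 -> 170
FD 10.7: (37.4,0) -> (26.863,1.858) [heading=170, draw]
FD 1.2: (26.863,1.858) -> (25.681,2.066) [heading=170, draw]
PU: pen up
FD 13.8: (25.681,2.066) -> (12.09,4.463) [heading=170, move]
Final: pos=(12.09,4.463), heading=170, 8 segment(s) drawn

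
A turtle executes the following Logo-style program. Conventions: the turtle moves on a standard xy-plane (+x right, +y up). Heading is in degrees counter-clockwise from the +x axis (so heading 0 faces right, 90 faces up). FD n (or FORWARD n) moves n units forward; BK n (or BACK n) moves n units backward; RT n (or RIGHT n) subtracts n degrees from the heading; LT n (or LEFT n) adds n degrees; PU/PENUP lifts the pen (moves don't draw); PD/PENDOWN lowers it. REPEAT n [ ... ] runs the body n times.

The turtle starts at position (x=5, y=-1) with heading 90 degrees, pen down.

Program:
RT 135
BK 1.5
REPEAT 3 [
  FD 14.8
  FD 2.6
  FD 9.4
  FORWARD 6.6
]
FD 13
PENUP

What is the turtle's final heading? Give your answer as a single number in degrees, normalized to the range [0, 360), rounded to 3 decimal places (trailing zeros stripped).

Answer: 315

Derivation:
Executing turtle program step by step:
Start: pos=(5,-1), heading=90, pen down
RT 135: heading 90 -> 315
BK 1.5: (5,-1) -> (3.939,0.061) [heading=315, draw]
REPEAT 3 [
  -- iteration 1/3 --
  FD 14.8: (3.939,0.061) -> (14.405,-10.405) [heading=315, draw]
  FD 2.6: (14.405,-10.405) -> (16.243,-12.243) [heading=315, draw]
  FD 9.4: (16.243,-12.243) -> (22.89,-18.89) [heading=315, draw]
  FD 6.6: (22.89,-18.89) -> (27.557,-23.557) [heading=315, draw]
  -- iteration 2/3 --
  FD 14.8: (27.557,-23.557) -> (38.022,-34.022) [heading=315, draw]
  FD 2.6: (38.022,-34.022) -> (39.86,-35.86) [heading=315, draw]
  FD 9.4: (39.86,-35.86) -> (46.507,-42.507) [heading=315, draw]
  FD 6.6: (46.507,-42.507) -> (51.174,-47.174) [heading=315, draw]
  -- iteration 3/3 --
  FD 14.8: (51.174,-47.174) -> (61.639,-57.639) [heading=315, draw]
  FD 2.6: (61.639,-57.639) -> (63.478,-59.478) [heading=315, draw]
  FD 9.4: (63.478,-59.478) -> (70.125,-66.125) [heading=315, draw]
  FD 6.6: (70.125,-66.125) -> (74.791,-70.791) [heading=315, draw]
]
FD 13: (74.791,-70.791) -> (83.984,-79.984) [heading=315, draw]
PU: pen up
Final: pos=(83.984,-79.984), heading=315, 14 segment(s) drawn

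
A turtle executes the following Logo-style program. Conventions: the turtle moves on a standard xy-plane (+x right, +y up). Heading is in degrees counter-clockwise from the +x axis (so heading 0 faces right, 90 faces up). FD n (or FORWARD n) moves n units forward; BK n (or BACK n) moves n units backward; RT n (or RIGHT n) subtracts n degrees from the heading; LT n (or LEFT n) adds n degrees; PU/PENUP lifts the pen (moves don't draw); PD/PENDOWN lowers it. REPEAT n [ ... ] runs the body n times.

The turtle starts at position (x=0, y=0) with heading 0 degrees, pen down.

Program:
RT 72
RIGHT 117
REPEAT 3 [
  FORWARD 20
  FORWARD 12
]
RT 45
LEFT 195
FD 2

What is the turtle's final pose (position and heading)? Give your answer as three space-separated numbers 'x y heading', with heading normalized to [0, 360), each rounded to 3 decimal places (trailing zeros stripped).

Executing turtle program step by step:
Start: pos=(0,0), heading=0, pen down
RT 72: heading 0 -> 288
RT 117: heading 288 -> 171
REPEAT 3 [
  -- iteration 1/3 --
  FD 20: (0,0) -> (-19.754,3.129) [heading=171, draw]
  FD 12: (-19.754,3.129) -> (-31.606,5.006) [heading=171, draw]
  -- iteration 2/3 --
  FD 20: (-31.606,5.006) -> (-51.36,8.135) [heading=171, draw]
  FD 12: (-51.36,8.135) -> (-63.212,10.012) [heading=171, draw]
  -- iteration 3/3 --
  FD 20: (-63.212,10.012) -> (-82.966,13.14) [heading=171, draw]
  FD 12: (-82.966,13.14) -> (-94.818,15.018) [heading=171, draw]
]
RT 45: heading 171 -> 126
LT 195: heading 126 -> 321
FD 2: (-94.818,15.018) -> (-93.264,13.759) [heading=321, draw]
Final: pos=(-93.264,13.759), heading=321, 7 segment(s) drawn

Answer: -93.264 13.759 321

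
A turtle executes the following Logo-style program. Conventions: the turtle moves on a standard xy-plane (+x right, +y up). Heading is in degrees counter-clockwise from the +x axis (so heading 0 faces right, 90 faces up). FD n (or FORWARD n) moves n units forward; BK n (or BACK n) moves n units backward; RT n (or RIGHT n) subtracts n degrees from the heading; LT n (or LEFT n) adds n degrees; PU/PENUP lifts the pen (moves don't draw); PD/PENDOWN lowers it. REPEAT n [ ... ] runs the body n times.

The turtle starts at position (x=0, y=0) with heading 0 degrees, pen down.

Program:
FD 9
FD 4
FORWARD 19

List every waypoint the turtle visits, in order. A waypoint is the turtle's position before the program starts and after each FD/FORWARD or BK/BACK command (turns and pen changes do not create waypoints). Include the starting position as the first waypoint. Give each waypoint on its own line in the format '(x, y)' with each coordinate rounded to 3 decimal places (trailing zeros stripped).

Answer: (0, 0)
(9, 0)
(13, 0)
(32, 0)

Derivation:
Executing turtle program step by step:
Start: pos=(0,0), heading=0, pen down
FD 9: (0,0) -> (9,0) [heading=0, draw]
FD 4: (9,0) -> (13,0) [heading=0, draw]
FD 19: (13,0) -> (32,0) [heading=0, draw]
Final: pos=(32,0), heading=0, 3 segment(s) drawn
Waypoints (4 total):
(0, 0)
(9, 0)
(13, 0)
(32, 0)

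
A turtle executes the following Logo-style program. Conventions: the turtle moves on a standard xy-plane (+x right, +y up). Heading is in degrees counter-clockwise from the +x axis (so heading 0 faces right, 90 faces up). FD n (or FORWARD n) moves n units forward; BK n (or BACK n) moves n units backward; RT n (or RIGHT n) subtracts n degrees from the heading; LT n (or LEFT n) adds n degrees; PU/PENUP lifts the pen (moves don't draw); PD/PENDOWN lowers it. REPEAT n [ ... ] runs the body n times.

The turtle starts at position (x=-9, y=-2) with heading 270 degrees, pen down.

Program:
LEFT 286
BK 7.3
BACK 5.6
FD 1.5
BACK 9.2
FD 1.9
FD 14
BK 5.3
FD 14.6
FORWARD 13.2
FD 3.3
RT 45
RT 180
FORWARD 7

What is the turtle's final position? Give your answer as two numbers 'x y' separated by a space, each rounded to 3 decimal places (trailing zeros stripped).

Answer: -23.16 -11.21

Derivation:
Executing turtle program step by step:
Start: pos=(-9,-2), heading=270, pen down
LT 286: heading 270 -> 196
BK 7.3: (-9,-2) -> (-1.983,0.012) [heading=196, draw]
BK 5.6: (-1.983,0.012) -> (3.4,1.556) [heading=196, draw]
FD 1.5: (3.4,1.556) -> (1.958,1.142) [heading=196, draw]
BK 9.2: (1.958,1.142) -> (10.802,3.678) [heading=196, draw]
FD 1.9: (10.802,3.678) -> (8.976,3.154) [heading=196, draw]
FD 14: (8.976,3.154) -> (-4.482,-0.705) [heading=196, draw]
BK 5.3: (-4.482,-0.705) -> (0.613,0.756) [heading=196, draw]
FD 14.6: (0.613,0.756) -> (-13.422,-3.268) [heading=196, draw]
FD 13.2: (-13.422,-3.268) -> (-26.11,-6.906) [heading=196, draw]
FD 3.3: (-26.11,-6.906) -> (-29.283,-7.816) [heading=196, draw]
RT 45: heading 196 -> 151
RT 180: heading 151 -> 331
FD 7: (-29.283,-7.816) -> (-23.16,-11.21) [heading=331, draw]
Final: pos=(-23.16,-11.21), heading=331, 11 segment(s) drawn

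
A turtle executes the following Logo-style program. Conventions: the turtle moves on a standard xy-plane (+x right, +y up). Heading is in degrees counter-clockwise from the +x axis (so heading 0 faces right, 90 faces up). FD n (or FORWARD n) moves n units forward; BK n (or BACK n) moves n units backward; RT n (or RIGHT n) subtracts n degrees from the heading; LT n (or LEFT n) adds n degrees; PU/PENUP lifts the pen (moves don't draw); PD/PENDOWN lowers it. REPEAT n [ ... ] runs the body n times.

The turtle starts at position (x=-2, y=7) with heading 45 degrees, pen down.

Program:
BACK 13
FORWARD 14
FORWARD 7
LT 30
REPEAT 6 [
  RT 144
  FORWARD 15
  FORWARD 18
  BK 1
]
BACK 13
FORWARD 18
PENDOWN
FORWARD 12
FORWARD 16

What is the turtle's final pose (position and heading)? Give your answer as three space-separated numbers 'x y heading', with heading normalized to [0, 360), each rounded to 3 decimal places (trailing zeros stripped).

Answer: 26.951 -48.026 291

Derivation:
Executing turtle program step by step:
Start: pos=(-2,7), heading=45, pen down
BK 13: (-2,7) -> (-11.192,-2.192) [heading=45, draw]
FD 14: (-11.192,-2.192) -> (-1.293,7.707) [heading=45, draw]
FD 7: (-1.293,7.707) -> (3.657,12.657) [heading=45, draw]
LT 30: heading 45 -> 75
REPEAT 6 [
  -- iteration 1/6 --
  RT 144: heading 75 -> 291
  FD 15: (3.657,12.657) -> (9.032,-1.347) [heading=291, draw]
  FD 18: (9.032,-1.347) -> (15.483,-18.151) [heading=291, draw]
  BK 1: (15.483,-18.151) -> (15.125,-17.218) [heading=291, draw]
  -- iteration 2/6 --
  RT 144: heading 291 -> 147
  FD 15: (15.125,-17.218) -> (2.545,-9.048) [heading=147, draw]
  FD 18: (2.545,-9.048) -> (-12.552,0.755) [heading=147, draw]
  BK 1: (-12.552,0.755) -> (-11.713,0.211) [heading=147, draw]
  -- iteration 3/6 --
  RT 144: heading 147 -> 3
  FD 15: (-11.713,0.211) -> (3.267,0.996) [heading=3, draw]
  FD 18: (3.267,0.996) -> (21.242,1.938) [heading=3, draw]
  BK 1: (21.242,1.938) -> (20.243,1.885) [heading=3, draw]
  -- iteration 4/6 --
  RT 144: heading 3 -> 219
  FD 15: (20.243,1.885) -> (8.586,-7.554) [heading=219, draw]
  FD 18: (8.586,-7.554) -> (-5.403,-18.882) [heading=219, draw]
  BK 1: (-5.403,-18.882) -> (-4.625,-18.253) [heading=219, draw]
  -- iteration 5/6 --
  RT 144: heading 219 -> 75
  FD 15: (-4.625,-18.253) -> (-0.743,-3.764) [heading=75, draw]
  FD 18: (-0.743,-3.764) -> (3.916,13.623) [heading=75, draw]
  BK 1: (3.916,13.623) -> (3.657,12.657) [heading=75, draw]
  -- iteration 6/6 --
  RT 144: heading 75 -> 291
  FD 15: (3.657,12.657) -> (9.032,-1.347) [heading=291, draw]
  FD 18: (9.032,-1.347) -> (15.483,-18.151) [heading=291, draw]
  BK 1: (15.483,-18.151) -> (15.125,-17.218) [heading=291, draw]
]
BK 13: (15.125,-17.218) -> (10.466,-5.081) [heading=291, draw]
FD 18: (10.466,-5.081) -> (16.916,-21.886) [heading=291, draw]
PD: pen down
FD 12: (16.916,-21.886) -> (21.217,-33.089) [heading=291, draw]
FD 16: (21.217,-33.089) -> (26.951,-48.026) [heading=291, draw]
Final: pos=(26.951,-48.026), heading=291, 25 segment(s) drawn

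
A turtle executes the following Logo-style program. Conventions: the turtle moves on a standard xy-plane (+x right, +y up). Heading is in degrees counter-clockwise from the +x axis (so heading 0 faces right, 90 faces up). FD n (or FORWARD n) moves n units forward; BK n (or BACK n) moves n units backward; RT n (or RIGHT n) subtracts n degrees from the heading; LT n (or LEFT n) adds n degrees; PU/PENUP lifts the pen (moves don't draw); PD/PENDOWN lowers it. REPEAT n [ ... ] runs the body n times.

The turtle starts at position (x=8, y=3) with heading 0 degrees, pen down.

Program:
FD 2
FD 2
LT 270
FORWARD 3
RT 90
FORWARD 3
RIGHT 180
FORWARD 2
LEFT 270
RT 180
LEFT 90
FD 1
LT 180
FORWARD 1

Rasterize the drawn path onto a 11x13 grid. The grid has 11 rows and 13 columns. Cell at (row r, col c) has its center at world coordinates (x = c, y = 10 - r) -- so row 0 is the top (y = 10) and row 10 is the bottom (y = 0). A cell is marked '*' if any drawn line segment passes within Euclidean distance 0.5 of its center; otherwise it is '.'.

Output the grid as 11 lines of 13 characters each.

Answer: .............
.............
.............
.............
.............
.............
.............
........*****
............*
............*
.........****

Derivation:
Segment 0: (8,3) -> (10,3)
Segment 1: (10,3) -> (12,3)
Segment 2: (12,3) -> (12,0)
Segment 3: (12,0) -> (9,0)
Segment 4: (9,0) -> (11,0)
Segment 5: (11,0) -> (10,0)
Segment 6: (10,0) -> (11,0)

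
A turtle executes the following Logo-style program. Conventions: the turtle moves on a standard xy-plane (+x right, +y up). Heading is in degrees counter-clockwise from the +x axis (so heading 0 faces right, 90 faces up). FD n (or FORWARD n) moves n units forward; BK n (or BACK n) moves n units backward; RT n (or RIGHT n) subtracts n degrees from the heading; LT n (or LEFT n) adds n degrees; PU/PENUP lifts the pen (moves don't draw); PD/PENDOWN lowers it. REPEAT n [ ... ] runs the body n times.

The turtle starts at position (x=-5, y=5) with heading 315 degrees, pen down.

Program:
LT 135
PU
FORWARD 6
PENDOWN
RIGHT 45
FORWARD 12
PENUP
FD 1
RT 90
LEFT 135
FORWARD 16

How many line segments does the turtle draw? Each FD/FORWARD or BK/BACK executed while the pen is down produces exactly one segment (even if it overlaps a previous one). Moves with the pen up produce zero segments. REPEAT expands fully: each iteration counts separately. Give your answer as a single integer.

Executing turtle program step by step:
Start: pos=(-5,5), heading=315, pen down
LT 135: heading 315 -> 90
PU: pen up
FD 6: (-5,5) -> (-5,11) [heading=90, move]
PD: pen down
RT 45: heading 90 -> 45
FD 12: (-5,11) -> (3.485,19.485) [heading=45, draw]
PU: pen up
FD 1: (3.485,19.485) -> (4.192,20.192) [heading=45, move]
RT 90: heading 45 -> 315
LT 135: heading 315 -> 90
FD 16: (4.192,20.192) -> (4.192,36.192) [heading=90, move]
Final: pos=(4.192,36.192), heading=90, 1 segment(s) drawn
Segments drawn: 1

Answer: 1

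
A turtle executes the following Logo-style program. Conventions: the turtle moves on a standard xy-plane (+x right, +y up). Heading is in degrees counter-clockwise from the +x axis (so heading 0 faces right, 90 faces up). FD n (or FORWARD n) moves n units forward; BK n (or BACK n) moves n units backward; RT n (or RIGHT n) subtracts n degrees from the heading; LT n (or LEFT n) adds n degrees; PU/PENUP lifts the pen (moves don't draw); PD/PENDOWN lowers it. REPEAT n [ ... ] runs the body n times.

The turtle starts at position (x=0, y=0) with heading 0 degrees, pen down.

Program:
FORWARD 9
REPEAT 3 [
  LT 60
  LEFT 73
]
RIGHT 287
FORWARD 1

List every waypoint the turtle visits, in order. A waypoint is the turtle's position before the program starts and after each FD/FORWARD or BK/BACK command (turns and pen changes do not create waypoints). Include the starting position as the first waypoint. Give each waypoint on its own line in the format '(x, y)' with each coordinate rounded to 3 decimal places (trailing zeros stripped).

Answer: (0, 0)
(9, 0)
(8.625, 0.927)

Derivation:
Executing turtle program step by step:
Start: pos=(0,0), heading=0, pen down
FD 9: (0,0) -> (9,0) [heading=0, draw]
REPEAT 3 [
  -- iteration 1/3 --
  LT 60: heading 0 -> 60
  LT 73: heading 60 -> 133
  -- iteration 2/3 --
  LT 60: heading 133 -> 193
  LT 73: heading 193 -> 266
  -- iteration 3/3 --
  LT 60: heading 266 -> 326
  LT 73: heading 326 -> 39
]
RT 287: heading 39 -> 112
FD 1: (9,0) -> (8.625,0.927) [heading=112, draw]
Final: pos=(8.625,0.927), heading=112, 2 segment(s) drawn
Waypoints (3 total):
(0, 0)
(9, 0)
(8.625, 0.927)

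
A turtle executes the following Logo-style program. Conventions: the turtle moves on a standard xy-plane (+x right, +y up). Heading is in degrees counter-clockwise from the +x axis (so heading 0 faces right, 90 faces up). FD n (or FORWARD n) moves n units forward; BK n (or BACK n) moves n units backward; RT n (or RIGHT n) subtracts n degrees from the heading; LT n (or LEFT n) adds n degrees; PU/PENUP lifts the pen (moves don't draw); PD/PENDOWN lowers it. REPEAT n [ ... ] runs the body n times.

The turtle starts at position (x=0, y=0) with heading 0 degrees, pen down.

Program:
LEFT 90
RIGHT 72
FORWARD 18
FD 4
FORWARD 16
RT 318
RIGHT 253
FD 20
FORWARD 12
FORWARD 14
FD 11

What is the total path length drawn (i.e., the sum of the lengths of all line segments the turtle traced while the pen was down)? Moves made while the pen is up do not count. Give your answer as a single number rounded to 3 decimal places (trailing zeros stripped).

Executing turtle program step by step:
Start: pos=(0,0), heading=0, pen down
LT 90: heading 0 -> 90
RT 72: heading 90 -> 18
FD 18: (0,0) -> (17.119,5.562) [heading=18, draw]
FD 4: (17.119,5.562) -> (20.923,6.798) [heading=18, draw]
FD 16: (20.923,6.798) -> (36.14,11.743) [heading=18, draw]
RT 318: heading 18 -> 60
RT 253: heading 60 -> 167
FD 20: (36.14,11.743) -> (16.653,16.242) [heading=167, draw]
FD 12: (16.653,16.242) -> (4.96,18.941) [heading=167, draw]
FD 14: (4.96,18.941) -> (-8.681,22.09) [heading=167, draw]
FD 11: (-8.681,22.09) -> (-19.399,24.565) [heading=167, draw]
Final: pos=(-19.399,24.565), heading=167, 7 segment(s) drawn

Segment lengths:
  seg 1: (0,0) -> (17.119,5.562), length = 18
  seg 2: (17.119,5.562) -> (20.923,6.798), length = 4
  seg 3: (20.923,6.798) -> (36.14,11.743), length = 16
  seg 4: (36.14,11.743) -> (16.653,16.242), length = 20
  seg 5: (16.653,16.242) -> (4.96,18.941), length = 12
  seg 6: (4.96,18.941) -> (-8.681,22.09), length = 14
  seg 7: (-8.681,22.09) -> (-19.399,24.565), length = 11
Total = 95

Answer: 95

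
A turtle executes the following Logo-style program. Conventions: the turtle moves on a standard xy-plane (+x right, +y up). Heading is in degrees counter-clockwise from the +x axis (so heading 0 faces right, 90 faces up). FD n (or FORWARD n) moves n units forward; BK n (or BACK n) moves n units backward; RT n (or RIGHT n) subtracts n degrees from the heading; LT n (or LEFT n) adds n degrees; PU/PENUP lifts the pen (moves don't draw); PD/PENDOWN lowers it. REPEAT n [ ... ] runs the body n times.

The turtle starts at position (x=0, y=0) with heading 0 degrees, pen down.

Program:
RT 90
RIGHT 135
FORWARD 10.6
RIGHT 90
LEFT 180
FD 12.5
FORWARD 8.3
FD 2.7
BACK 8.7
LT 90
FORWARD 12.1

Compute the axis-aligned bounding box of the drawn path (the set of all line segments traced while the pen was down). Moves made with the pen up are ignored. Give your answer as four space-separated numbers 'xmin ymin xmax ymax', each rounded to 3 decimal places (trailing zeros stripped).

Answer: -24.112 -11.526 0 7.495

Derivation:
Executing turtle program step by step:
Start: pos=(0,0), heading=0, pen down
RT 90: heading 0 -> 270
RT 135: heading 270 -> 135
FD 10.6: (0,0) -> (-7.495,7.495) [heading=135, draw]
RT 90: heading 135 -> 45
LT 180: heading 45 -> 225
FD 12.5: (-7.495,7.495) -> (-16.334,-1.344) [heading=225, draw]
FD 8.3: (-16.334,-1.344) -> (-22.203,-7.212) [heading=225, draw]
FD 2.7: (-22.203,-7.212) -> (-24.112,-9.122) [heading=225, draw]
BK 8.7: (-24.112,-9.122) -> (-17.961,-2.97) [heading=225, draw]
LT 90: heading 225 -> 315
FD 12.1: (-17.961,-2.97) -> (-9.405,-11.526) [heading=315, draw]
Final: pos=(-9.405,-11.526), heading=315, 6 segment(s) drawn

Segment endpoints: x in {-24.112, -22.203, -17.961, -16.334, -9.405, -7.495, 0}, y in {-11.526, -9.122, -7.212, -2.97, -1.344, 0, 7.495}
xmin=-24.112, ymin=-11.526, xmax=0, ymax=7.495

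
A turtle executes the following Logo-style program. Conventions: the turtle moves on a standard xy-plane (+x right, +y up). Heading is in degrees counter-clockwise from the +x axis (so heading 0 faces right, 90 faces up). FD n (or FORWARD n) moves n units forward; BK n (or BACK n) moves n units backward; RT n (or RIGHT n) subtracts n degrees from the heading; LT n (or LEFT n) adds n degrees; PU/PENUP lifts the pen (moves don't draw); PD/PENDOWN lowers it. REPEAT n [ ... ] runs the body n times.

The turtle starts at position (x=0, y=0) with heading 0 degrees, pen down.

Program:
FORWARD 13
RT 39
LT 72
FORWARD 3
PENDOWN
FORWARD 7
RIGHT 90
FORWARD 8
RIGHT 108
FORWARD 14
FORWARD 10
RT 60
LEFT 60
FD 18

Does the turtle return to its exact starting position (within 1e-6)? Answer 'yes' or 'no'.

Executing turtle program step by step:
Start: pos=(0,0), heading=0, pen down
FD 13: (0,0) -> (13,0) [heading=0, draw]
RT 39: heading 0 -> 321
LT 72: heading 321 -> 33
FD 3: (13,0) -> (15.516,1.634) [heading=33, draw]
PD: pen down
FD 7: (15.516,1.634) -> (21.387,5.446) [heading=33, draw]
RT 90: heading 33 -> 303
FD 8: (21.387,5.446) -> (25.744,-1.263) [heading=303, draw]
RT 108: heading 303 -> 195
FD 14: (25.744,-1.263) -> (12.221,-4.886) [heading=195, draw]
FD 10: (12.221,-4.886) -> (2.562,-7.475) [heading=195, draw]
RT 60: heading 195 -> 135
LT 60: heading 135 -> 195
FD 18: (2.562,-7.475) -> (-14.825,-12.133) [heading=195, draw]
Final: pos=(-14.825,-12.133), heading=195, 7 segment(s) drawn

Start position: (0, 0)
Final position: (-14.825, -12.133)
Distance = 19.157; >= 1e-6 -> NOT closed

Answer: no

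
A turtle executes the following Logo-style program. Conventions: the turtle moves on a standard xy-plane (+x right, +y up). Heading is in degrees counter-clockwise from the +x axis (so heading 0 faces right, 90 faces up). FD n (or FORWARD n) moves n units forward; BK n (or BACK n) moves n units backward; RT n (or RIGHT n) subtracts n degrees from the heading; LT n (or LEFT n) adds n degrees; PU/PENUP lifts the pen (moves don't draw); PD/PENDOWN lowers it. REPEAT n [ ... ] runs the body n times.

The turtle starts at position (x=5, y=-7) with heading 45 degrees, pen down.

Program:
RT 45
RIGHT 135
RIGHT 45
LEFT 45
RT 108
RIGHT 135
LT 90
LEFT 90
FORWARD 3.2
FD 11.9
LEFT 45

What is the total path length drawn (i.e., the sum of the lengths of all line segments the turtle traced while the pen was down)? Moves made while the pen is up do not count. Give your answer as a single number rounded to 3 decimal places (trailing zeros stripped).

Answer: 15.1

Derivation:
Executing turtle program step by step:
Start: pos=(5,-7), heading=45, pen down
RT 45: heading 45 -> 0
RT 135: heading 0 -> 225
RT 45: heading 225 -> 180
LT 45: heading 180 -> 225
RT 108: heading 225 -> 117
RT 135: heading 117 -> 342
LT 90: heading 342 -> 72
LT 90: heading 72 -> 162
FD 3.2: (5,-7) -> (1.957,-6.011) [heading=162, draw]
FD 11.9: (1.957,-6.011) -> (-9.361,-2.334) [heading=162, draw]
LT 45: heading 162 -> 207
Final: pos=(-9.361,-2.334), heading=207, 2 segment(s) drawn

Segment lengths:
  seg 1: (5,-7) -> (1.957,-6.011), length = 3.2
  seg 2: (1.957,-6.011) -> (-9.361,-2.334), length = 11.9
Total = 15.1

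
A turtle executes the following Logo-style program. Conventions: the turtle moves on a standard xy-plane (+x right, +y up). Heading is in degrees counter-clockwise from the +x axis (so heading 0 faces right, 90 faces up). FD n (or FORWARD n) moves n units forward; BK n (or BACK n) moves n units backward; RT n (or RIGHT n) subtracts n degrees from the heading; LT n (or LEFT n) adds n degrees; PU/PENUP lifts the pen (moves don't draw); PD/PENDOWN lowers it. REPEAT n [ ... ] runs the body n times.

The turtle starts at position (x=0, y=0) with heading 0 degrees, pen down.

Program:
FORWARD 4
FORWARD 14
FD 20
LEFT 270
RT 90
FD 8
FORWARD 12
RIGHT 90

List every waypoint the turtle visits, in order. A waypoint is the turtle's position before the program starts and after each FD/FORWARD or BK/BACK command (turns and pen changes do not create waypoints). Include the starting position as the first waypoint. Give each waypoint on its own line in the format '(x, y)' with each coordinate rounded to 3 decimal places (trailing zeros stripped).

Executing turtle program step by step:
Start: pos=(0,0), heading=0, pen down
FD 4: (0,0) -> (4,0) [heading=0, draw]
FD 14: (4,0) -> (18,0) [heading=0, draw]
FD 20: (18,0) -> (38,0) [heading=0, draw]
LT 270: heading 0 -> 270
RT 90: heading 270 -> 180
FD 8: (38,0) -> (30,0) [heading=180, draw]
FD 12: (30,0) -> (18,0) [heading=180, draw]
RT 90: heading 180 -> 90
Final: pos=(18,0), heading=90, 5 segment(s) drawn
Waypoints (6 total):
(0, 0)
(4, 0)
(18, 0)
(38, 0)
(30, 0)
(18, 0)

Answer: (0, 0)
(4, 0)
(18, 0)
(38, 0)
(30, 0)
(18, 0)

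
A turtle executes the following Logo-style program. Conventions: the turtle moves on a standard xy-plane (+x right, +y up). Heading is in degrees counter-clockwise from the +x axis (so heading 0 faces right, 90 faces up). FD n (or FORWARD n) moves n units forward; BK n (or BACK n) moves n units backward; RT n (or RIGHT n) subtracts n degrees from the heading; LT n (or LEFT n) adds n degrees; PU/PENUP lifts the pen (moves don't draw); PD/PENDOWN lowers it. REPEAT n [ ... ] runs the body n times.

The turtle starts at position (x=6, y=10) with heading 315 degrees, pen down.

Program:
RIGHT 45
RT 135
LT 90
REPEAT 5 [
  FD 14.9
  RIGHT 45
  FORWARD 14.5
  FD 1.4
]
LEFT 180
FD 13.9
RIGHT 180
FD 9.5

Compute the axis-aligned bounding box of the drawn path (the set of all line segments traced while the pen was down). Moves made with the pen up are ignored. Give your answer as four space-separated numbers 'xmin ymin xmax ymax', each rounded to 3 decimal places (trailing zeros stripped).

Answer: -57.115 -0.536 6 73.822

Derivation:
Executing turtle program step by step:
Start: pos=(6,10), heading=315, pen down
RT 45: heading 315 -> 270
RT 135: heading 270 -> 135
LT 90: heading 135 -> 225
REPEAT 5 [
  -- iteration 1/5 --
  FD 14.9: (6,10) -> (-4.536,-0.536) [heading=225, draw]
  RT 45: heading 225 -> 180
  FD 14.5: (-4.536,-0.536) -> (-19.036,-0.536) [heading=180, draw]
  FD 1.4: (-19.036,-0.536) -> (-20.436,-0.536) [heading=180, draw]
  -- iteration 2/5 --
  FD 14.9: (-20.436,-0.536) -> (-35.336,-0.536) [heading=180, draw]
  RT 45: heading 180 -> 135
  FD 14.5: (-35.336,-0.536) -> (-45.589,9.717) [heading=135, draw]
  FD 1.4: (-45.589,9.717) -> (-46.579,10.707) [heading=135, draw]
  -- iteration 3/5 --
  FD 14.9: (-46.579,10.707) -> (-57.115,21.243) [heading=135, draw]
  RT 45: heading 135 -> 90
  FD 14.5: (-57.115,21.243) -> (-57.115,35.743) [heading=90, draw]
  FD 1.4: (-57.115,35.743) -> (-57.115,37.143) [heading=90, draw]
  -- iteration 4/5 --
  FD 14.9: (-57.115,37.143) -> (-57.115,52.043) [heading=90, draw]
  RT 45: heading 90 -> 45
  FD 14.5: (-57.115,52.043) -> (-46.862,62.296) [heading=45, draw]
  FD 1.4: (-46.862,62.296) -> (-45.872,63.286) [heading=45, draw]
  -- iteration 5/5 --
  FD 14.9: (-45.872,63.286) -> (-35.336,73.822) [heading=45, draw]
  RT 45: heading 45 -> 0
  FD 14.5: (-35.336,73.822) -> (-20.836,73.822) [heading=0, draw]
  FD 1.4: (-20.836,73.822) -> (-19.436,73.822) [heading=0, draw]
]
LT 180: heading 0 -> 180
FD 13.9: (-19.436,73.822) -> (-33.336,73.822) [heading=180, draw]
RT 180: heading 180 -> 0
FD 9.5: (-33.336,73.822) -> (-23.836,73.822) [heading=0, draw]
Final: pos=(-23.836,73.822), heading=0, 17 segment(s) drawn

Segment endpoints: x in {-57.115, -46.862, -46.579, -45.872, -45.589, -35.336, -35.336, -33.336, -23.836, -20.836, -20.436, -19.436, -19.036, -4.536, 6}, y in {-0.536, -0.536, -0.536, -0.536, 9.717, 10, 10.707, 21.243, 35.743, 37.143, 52.043, 62.296, 63.286, 73.822}
xmin=-57.115, ymin=-0.536, xmax=6, ymax=73.822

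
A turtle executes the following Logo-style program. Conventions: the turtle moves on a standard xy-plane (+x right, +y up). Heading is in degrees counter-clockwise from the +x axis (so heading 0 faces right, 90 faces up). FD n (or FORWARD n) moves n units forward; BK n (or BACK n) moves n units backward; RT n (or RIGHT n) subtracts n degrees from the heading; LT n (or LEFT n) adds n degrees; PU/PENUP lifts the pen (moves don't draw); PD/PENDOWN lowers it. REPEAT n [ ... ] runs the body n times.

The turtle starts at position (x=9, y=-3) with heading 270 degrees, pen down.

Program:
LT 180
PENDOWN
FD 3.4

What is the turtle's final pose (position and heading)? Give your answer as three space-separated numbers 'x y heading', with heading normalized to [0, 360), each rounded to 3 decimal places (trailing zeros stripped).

Answer: 9 0.4 90

Derivation:
Executing turtle program step by step:
Start: pos=(9,-3), heading=270, pen down
LT 180: heading 270 -> 90
PD: pen down
FD 3.4: (9,-3) -> (9,0.4) [heading=90, draw]
Final: pos=(9,0.4), heading=90, 1 segment(s) drawn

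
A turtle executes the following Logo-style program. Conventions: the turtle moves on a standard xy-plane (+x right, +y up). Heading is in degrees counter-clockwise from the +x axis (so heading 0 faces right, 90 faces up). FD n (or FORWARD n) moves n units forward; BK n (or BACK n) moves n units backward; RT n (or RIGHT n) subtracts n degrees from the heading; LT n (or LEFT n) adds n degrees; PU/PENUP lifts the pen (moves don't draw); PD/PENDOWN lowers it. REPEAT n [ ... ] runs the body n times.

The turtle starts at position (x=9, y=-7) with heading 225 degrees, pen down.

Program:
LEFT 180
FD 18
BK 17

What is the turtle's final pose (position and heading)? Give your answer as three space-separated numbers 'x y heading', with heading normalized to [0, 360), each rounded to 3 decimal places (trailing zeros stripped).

Executing turtle program step by step:
Start: pos=(9,-7), heading=225, pen down
LT 180: heading 225 -> 45
FD 18: (9,-7) -> (21.728,5.728) [heading=45, draw]
BK 17: (21.728,5.728) -> (9.707,-6.293) [heading=45, draw]
Final: pos=(9.707,-6.293), heading=45, 2 segment(s) drawn

Answer: 9.707 -6.293 45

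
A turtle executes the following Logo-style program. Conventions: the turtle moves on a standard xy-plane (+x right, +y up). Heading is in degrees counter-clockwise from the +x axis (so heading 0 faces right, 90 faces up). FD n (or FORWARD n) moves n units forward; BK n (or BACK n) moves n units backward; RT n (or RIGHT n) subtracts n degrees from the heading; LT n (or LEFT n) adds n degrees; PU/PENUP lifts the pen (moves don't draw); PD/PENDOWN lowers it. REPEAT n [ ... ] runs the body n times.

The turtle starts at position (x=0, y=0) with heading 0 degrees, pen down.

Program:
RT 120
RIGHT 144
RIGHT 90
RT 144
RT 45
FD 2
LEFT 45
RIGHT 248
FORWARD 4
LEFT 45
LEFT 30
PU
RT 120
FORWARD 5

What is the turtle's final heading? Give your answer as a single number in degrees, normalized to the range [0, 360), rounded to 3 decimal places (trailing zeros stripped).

Executing turtle program step by step:
Start: pos=(0,0), heading=0, pen down
RT 120: heading 0 -> 240
RT 144: heading 240 -> 96
RT 90: heading 96 -> 6
RT 144: heading 6 -> 222
RT 45: heading 222 -> 177
FD 2: (0,0) -> (-1.997,0.105) [heading=177, draw]
LT 45: heading 177 -> 222
RT 248: heading 222 -> 334
FD 4: (-1.997,0.105) -> (1.598,-1.649) [heading=334, draw]
LT 45: heading 334 -> 19
LT 30: heading 19 -> 49
PU: pen up
RT 120: heading 49 -> 289
FD 5: (1.598,-1.649) -> (3.226,-6.376) [heading=289, move]
Final: pos=(3.226,-6.376), heading=289, 2 segment(s) drawn

Answer: 289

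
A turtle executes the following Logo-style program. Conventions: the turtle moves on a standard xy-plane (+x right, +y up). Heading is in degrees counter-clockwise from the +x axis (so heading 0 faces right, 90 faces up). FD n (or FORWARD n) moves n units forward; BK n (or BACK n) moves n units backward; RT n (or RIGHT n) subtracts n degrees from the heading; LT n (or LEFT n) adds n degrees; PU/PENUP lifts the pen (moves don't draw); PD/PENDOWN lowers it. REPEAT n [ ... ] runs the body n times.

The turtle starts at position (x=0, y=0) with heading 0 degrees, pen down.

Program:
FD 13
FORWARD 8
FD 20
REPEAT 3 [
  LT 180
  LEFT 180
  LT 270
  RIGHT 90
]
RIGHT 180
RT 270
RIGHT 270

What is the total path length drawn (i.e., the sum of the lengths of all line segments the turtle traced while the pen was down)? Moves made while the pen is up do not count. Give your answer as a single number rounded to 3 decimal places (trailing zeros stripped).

Answer: 41

Derivation:
Executing turtle program step by step:
Start: pos=(0,0), heading=0, pen down
FD 13: (0,0) -> (13,0) [heading=0, draw]
FD 8: (13,0) -> (21,0) [heading=0, draw]
FD 20: (21,0) -> (41,0) [heading=0, draw]
REPEAT 3 [
  -- iteration 1/3 --
  LT 180: heading 0 -> 180
  LT 180: heading 180 -> 0
  LT 270: heading 0 -> 270
  RT 90: heading 270 -> 180
  -- iteration 2/3 --
  LT 180: heading 180 -> 0
  LT 180: heading 0 -> 180
  LT 270: heading 180 -> 90
  RT 90: heading 90 -> 0
  -- iteration 3/3 --
  LT 180: heading 0 -> 180
  LT 180: heading 180 -> 0
  LT 270: heading 0 -> 270
  RT 90: heading 270 -> 180
]
RT 180: heading 180 -> 0
RT 270: heading 0 -> 90
RT 270: heading 90 -> 180
Final: pos=(41,0), heading=180, 3 segment(s) drawn

Segment lengths:
  seg 1: (0,0) -> (13,0), length = 13
  seg 2: (13,0) -> (21,0), length = 8
  seg 3: (21,0) -> (41,0), length = 20
Total = 41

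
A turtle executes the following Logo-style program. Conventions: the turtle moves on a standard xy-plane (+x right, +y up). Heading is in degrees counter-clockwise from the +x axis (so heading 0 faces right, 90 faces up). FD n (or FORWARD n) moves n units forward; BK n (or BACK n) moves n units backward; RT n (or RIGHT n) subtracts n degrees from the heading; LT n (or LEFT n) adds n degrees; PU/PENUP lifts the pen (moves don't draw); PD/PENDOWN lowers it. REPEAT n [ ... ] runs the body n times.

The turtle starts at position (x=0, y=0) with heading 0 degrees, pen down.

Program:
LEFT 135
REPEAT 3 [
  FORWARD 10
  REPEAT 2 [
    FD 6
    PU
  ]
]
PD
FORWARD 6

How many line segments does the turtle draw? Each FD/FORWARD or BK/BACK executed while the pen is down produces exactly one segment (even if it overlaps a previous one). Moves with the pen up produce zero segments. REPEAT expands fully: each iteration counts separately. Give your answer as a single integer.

Answer: 3

Derivation:
Executing turtle program step by step:
Start: pos=(0,0), heading=0, pen down
LT 135: heading 0 -> 135
REPEAT 3 [
  -- iteration 1/3 --
  FD 10: (0,0) -> (-7.071,7.071) [heading=135, draw]
  REPEAT 2 [
    -- iteration 1/2 --
    FD 6: (-7.071,7.071) -> (-11.314,11.314) [heading=135, draw]
    PU: pen up
    -- iteration 2/2 --
    FD 6: (-11.314,11.314) -> (-15.556,15.556) [heading=135, move]
    PU: pen up
  ]
  -- iteration 2/3 --
  FD 10: (-15.556,15.556) -> (-22.627,22.627) [heading=135, move]
  REPEAT 2 [
    -- iteration 1/2 --
    FD 6: (-22.627,22.627) -> (-26.87,26.87) [heading=135, move]
    PU: pen up
    -- iteration 2/2 --
    FD 6: (-26.87,26.87) -> (-31.113,31.113) [heading=135, move]
    PU: pen up
  ]
  -- iteration 3/3 --
  FD 10: (-31.113,31.113) -> (-38.184,38.184) [heading=135, move]
  REPEAT 2 [
    -- iteration 1/2 --
    FD 6: (-38.184,38.184) -> (-42.426,42.426) [heading=135, move]
    PU: pen up
    -- iteration 2/2 --
    FD 6: (-42.426,42.426) -> (-46.669,46.669) [heading=135, move]
    PU: pen up
  ]
]
PD: pen down
FD 6: (-46.669,46.669) -> (-50.912,50.912) [heading=135, draw]
Final: pos=(-50.912,50.912), heading=135, 3 segment(s) drawn
Segments drawn: 3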